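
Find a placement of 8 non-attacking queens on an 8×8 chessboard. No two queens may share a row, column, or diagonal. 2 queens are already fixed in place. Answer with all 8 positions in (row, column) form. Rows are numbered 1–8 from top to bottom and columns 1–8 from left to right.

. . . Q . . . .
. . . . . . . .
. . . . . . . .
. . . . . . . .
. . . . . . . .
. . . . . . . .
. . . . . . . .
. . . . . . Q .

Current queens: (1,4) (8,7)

Row 2: attacked by (1,4)→{3,4,5}; (8,7)→{1,7}. Safe: 2, 6, 8. Place at column 2.
Row 3: attacked by (1,4)→{2,4,6}; (2,2)→{1,2,3}; (8,7)→{2,7}. Safe: 5, 8. Place at column 8.
Row 4: attacked by (1,4)→{1,4,7}; (2,2)→{2,4}; (3,8)→{7,8}; (8,7)→{3,7}. Safe: 5, 6. Place at column 6.
Row 5: attacked by (1,4)→{4,8}; (2,2)→{2,5}; (3,8)→{6,8}; (4,6)→{5,6,7}; (8,7)→{4,7}. Safe: 1, 3. Place at column 1.
Row 6: attacked by (1,4)→{4}; (2,2)→{2,6}; (3,8)→{5,8}; (4,6)→{4,6,8}; (5,1)→{1,2}; (8,7)→{5,7}. Safe: 3. Place at column 3.
Row 7: attacked by (1,4)→{4}; (2,2)→{2,7}; (3,8)→{4,8}; (4,6)→{3,6}; (5,1)→{1,3}; (6,3)→{2,3,4}; (8,7)→{6,7,8}. Safe: 5. Place at column 5.
Columns [4, 2, 8, 6, 1, 3, 5, 7], r−c [-3, 0, -5, -2, 4, 3, 2, 1], r+c [5, 4, 11, 10, 6, 9, 12, 15] are all distinct, so no two queens attack.

(1,4) (2,2) (3,8) (4,6) (5,1) (6,3) (7,5) (8,7)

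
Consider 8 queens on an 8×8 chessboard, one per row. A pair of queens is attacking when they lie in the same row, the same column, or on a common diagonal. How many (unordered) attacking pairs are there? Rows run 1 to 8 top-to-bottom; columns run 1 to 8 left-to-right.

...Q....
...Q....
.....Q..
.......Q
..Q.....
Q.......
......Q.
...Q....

5

Same column: (1,4)–(2,4) (column 4); (1,4)–(8,4) (column 4); (2,4)–(8,4) (column 4).
Same diagonal: (1,4)–(3,6) (|1−3| = |4−6| = 2); (4,8)–(8,4) (|4−8| = |8−4| = 4).
Total attacking pairs: 5.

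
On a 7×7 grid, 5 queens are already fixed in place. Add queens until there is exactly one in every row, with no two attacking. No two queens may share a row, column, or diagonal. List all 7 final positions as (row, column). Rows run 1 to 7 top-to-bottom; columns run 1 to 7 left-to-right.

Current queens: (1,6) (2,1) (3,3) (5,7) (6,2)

Row 4: attacked by (1,6)→{3,6}; (2,1)→{1,3}; (3,3)→{2,3,4}; (5,7)→{6,7}; (6,2)→{2,4}. Safe: 5. Place at column 5.
Row 7: attacked by (1,6)→{6}; (2,1)→{1,6}; (3,3)→{3,7}; (4,5)→{2,5}; (5,7)→{5,7}; (6,2)→{1,2,3}. Safe: 4. Place at column 4.
Columns [6, 1, 3, 5, 7, 2, 4], r−c [-5, 1, 0, -1, -2, 4, 3], r+c [7, 3, 6, 9, 12, 8, 11] are all distinct, so no two queens attack.

(1,6) (2,1) (3,3) (4,5) (5,7) (6,2) (7,4)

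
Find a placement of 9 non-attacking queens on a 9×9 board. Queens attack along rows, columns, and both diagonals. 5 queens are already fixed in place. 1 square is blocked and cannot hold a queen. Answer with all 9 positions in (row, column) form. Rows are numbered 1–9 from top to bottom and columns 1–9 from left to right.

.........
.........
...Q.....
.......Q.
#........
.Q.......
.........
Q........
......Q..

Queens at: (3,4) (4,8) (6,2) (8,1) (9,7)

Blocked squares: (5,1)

Row 1: attacked by (3,4)→{2,4,6}; (4,8)→{5,8}; (6,2)→{2,7}; (8,1)→{1,8}; (9,7)→{7}. Safe: 3, 9. Place at column 3.
Row 2: attacked by (1,3)→{2,3,4}; (3,4)→{3,4,5}; (4,8)→{6,8}; (6,2)→{2,6}; (8,1)→{1,7}; (9,7)→{7}. Safe: 9. Place at column 9.
Row 5: attacked by (1,3)→{3,7}; (2,9)→{6,9}; (3,4)→{2,4,6}; (4,8)→{7,8,9}; (6,2)→{1,2,3}; (8,1)→{1,4}; (9,7)→{3,7}. Blocked: 1. Safe: 5. Place at column 5.
Row 7: attacked by (1,3)→{3,9}; (2,9)→{4,9}; (3,4)→{4,8}; (4,8)→{5,8}; (5,5)→{3,5,7}; (6,2)→{1,2,3}; (8,1)→{1,2}; (9,7)→{5,7,9}. Safe: 6. Place at column 6.
Columns [3, 9, 4, 8, 5, 2, 6, 1, 7], r−c [-2, -7, -1, -4, 0, 4, 1, 7, 2], r+c [4, 11, 7, 12, 10, 8, 13, 9, 16] are all distinct, so no two queens attack.

(1,3) (2,9) (3,4) (4,8) (5,5) (6,2) (7,6) (8,1) (9,7)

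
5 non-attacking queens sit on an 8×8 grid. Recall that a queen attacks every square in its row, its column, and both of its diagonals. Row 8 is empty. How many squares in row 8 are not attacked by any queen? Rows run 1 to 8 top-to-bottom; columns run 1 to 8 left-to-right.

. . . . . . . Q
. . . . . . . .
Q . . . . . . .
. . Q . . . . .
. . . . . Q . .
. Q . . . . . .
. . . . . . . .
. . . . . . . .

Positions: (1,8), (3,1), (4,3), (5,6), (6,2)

(1,8) attacks row 8 at column 8 and diagonals 1.
(3,1) attacks row 8 at column 1 and diagonals 6.
(4,3) attacks row 8 at column 3 and diagonals 7.
(5,6) attacks row 8 at column 6 and diagonals 3.
(6,2) attacks row 8 at column 2 and diagonals 4.
Attacked columns: {1, 2, 3, 4, 6, 7, 8}. Safe: {5}.

1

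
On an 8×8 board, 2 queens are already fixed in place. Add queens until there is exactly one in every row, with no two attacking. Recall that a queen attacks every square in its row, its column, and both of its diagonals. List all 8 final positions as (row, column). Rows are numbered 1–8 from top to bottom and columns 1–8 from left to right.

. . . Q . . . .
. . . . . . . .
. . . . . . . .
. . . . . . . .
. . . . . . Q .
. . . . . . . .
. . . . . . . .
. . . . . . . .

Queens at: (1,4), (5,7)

Row 2: attacked by (1,4)→{3,4,5}; (5,7)→{4,7}. Safe: 1, 2, 6, 8. Place at column 8.
Row 3: attacked by (1,4)→{2,4,6}; (2,8)→{7,8}; (5,7)→{5,7}. Safe: 1, 3. Place at column 1.
Row 4: attacked by (1,4)→{1,4,7}; (2,8)→{6,8}; (3,1)→{1,2}; (5,7)→{6,7,8}. Safe: 3, 5. Place at column 5.
Row 6: attacked by (1,4)→{4}; (2,8)→{4,8}; (3,1)→{1,4}; (4,5)→{3,5,7}; (5,7)→{6,7,8}. Safe: 2. Place at column 2.
Row 7: attacked by (1,4)→{4}; (2,8)→{3,8}; (3,1)→{1,5}; (4,5)→{2,5,8}; (5,7)→{5,7}; (6,2)→{1,2,3}. Safe: 6. Place at column 6.
Row 8: attacked by (1,4)→{4}; (2,8)→{2,8}; (3,1)→{1,6}; (4,5)→{1,5}; (5,7)→{4,7}; (6,2)→{2,4}; (7,6)→{5,6,7}. Safe: 3. Place at column 3.
Columns [4, 8, 1, 5, 7, 2, 6, 3], r−c [-3, -6, 2, -1, -2, 4, 1, 5], r+c [5, 10, 4, 9, 12, 8, 13, 11] are all distinct, so no two queens attack.

(1,4) (2,8) (3,1) (4,5) (5,7) (6,2) (7,6) (8,3)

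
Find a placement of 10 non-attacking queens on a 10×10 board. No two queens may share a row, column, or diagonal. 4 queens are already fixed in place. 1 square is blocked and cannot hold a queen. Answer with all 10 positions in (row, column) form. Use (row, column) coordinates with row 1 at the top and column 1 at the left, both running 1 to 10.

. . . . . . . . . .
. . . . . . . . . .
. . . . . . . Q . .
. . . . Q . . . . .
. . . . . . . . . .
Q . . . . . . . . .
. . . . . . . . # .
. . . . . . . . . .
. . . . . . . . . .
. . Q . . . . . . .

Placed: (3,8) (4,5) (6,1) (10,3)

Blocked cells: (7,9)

(1,7) (2,2) (3,8) (4,5) (5,9) (6,1) (7,10) (8,4) (9,6) (10,3)

Row 1: attacked by (3,8)→{6,8,10}; (4,5)→{2,5,8}; (6,1)→{1,6}; (10,3)→{3}. Safe: 4, 7, 9. Place at column 7.
Row 2: attacked by (1,7)→{6,7,8}; (3,8)→{7,8,9}; (4,5)→{3,5,7}; (6,1)→{1,5}; (10,3)→{3}. Safe: 2, 4, 10. Place at column 2.
Row 5: attacked by (1,7)→{3,7}; (2,2)→{2,5}; (3,8)→{6,8,10}; (4,5)→{4,5,6}; (6,1)→{1,2}; (10,3)→{3,8}. Safe: 9. Place at column 9.
Row 7: attacked by (1,7)→{1,7}; (2,2)→{2,7}; (3,8)→{4,8}; (4,5)→{2,5,8}; (5,9)→{7,9}; (6,1)→{1,2}; (10,3)→{3,6}. Blocked: 9. Safe: 10. Place at column 10.
Row 8: attacked by (1,7)→{7}; (2,2)→{2,8}; (3,8)→{3,8}; (4,5)→{1,5,9}; (5,9)→{6,9}; (6,1)→{1,3}; (7,10)→{9,10}; (10,3)→{1,3,5}. Safe: 4. Place at column 4.
Row 9: attacked by (1,7)→{7}; (2,2)→{2,9}; (3,8)→{2,8}; (4,5)→{5,10}; (5,9)→{5,9}; (6,1)→{1,4}; (7,10)→{8,10}; (8,4)→{3,4,5}; (10,3)→{2,3,4}. Safe: 6. Place at column 6.
Columns [7, 2, 8, 5, 9, 1, 10, 4, 6, 3], r−c [-6, 0, -5, -1, -4, 5, -3, 4, 3, 7], r+c [8, 4, 11, 9, 14, 7, 17, 12, 15, 13] are all distinct, so no two queens attack.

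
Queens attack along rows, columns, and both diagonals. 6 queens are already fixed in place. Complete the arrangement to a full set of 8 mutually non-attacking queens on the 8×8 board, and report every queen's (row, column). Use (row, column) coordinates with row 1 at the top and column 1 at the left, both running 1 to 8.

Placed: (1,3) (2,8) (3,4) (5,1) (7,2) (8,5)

Row 4: attacked by (1,3)→{3,6}; (2,8)→{6,8}; (3,4)→{3,4,5}; (5,1)→{1,2}; (7,2)→{2,5}; (8,5)→{1,5}. Safe: 7. Place at column 7.
Row 6: attacked by (1,3)→{3,8}; (2,8)→{4,8}; (3,4)→{1,4,7}; (4,7)→{5,7}; (5,1)→{1,2}; (7,2)→{1,2,3}; (8,5)→{3,5,7}. Safe: 6. Place at column 6.
Columns [3, 8, 4, 7, 1, 6, 2, 5], r−c [-2, -6, -1, -3, 4, 0, 5, 3], r+c [4, 10, 7, 11, 6, 12, 9, 13] are all distinct, so no two queens attack.

(1,3) (2,8) (3,4) (4,7) (5,1) (6,6) (7,2) (8,5)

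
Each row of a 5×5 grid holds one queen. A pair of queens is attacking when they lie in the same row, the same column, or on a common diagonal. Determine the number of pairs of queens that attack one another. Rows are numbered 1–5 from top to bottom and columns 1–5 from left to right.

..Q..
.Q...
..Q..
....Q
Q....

Same column: (1,3)–(3,3) (column 3).
Same diagonal: (1,3)–(2,2) (|1−2| = |3−2| = 1); (2,2)–(3,3) (|2−3| = |2−3| = 1); (3,3)–(5,1) (|3−5| = |3−1| = 2).
Total attacking pairs: 4.

4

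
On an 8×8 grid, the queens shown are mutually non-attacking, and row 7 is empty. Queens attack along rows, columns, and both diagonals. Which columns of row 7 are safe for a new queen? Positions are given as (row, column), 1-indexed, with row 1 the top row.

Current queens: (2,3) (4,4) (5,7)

(2,3) attacks row 7 at column 3 and diagonals 8.
(4,4) attacks row 7 at column 4 and diagonals 1, 7.
(5,7) attacks row 7 at column 7 and diagonals 5.
Attacked columns: {1, 3, 4, 5, 7, 8}. Safe: {2, 6}.

columns 2, 6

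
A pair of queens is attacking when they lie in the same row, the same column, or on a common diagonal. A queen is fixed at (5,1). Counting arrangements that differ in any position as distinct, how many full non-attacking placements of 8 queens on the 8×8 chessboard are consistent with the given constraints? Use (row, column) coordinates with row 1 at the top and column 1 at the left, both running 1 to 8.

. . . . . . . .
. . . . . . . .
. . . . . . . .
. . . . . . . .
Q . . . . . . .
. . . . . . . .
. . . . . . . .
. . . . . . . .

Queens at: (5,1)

18

Branch on row 1: col 2 → 3; col 3 → 4; col 4 → 5; col 6 → 4; col 7 → 1; col 8 → 1.
Sum: 3 + 4 + 5 + 4 + 1 + 1 = 18.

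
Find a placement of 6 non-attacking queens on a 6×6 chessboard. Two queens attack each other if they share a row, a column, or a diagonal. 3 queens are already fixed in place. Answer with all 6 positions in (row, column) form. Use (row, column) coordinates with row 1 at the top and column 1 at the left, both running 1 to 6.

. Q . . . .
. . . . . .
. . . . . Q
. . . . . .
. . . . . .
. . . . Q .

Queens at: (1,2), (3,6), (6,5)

(1,2) (2,4) (3,6) (4,1) (5,3) (6,5)

Row 2: attacked by (1,2)→{1,2,3}; (3,6)→{5,6}; (6,5)→{1,5}. Safe: 4. Place at column 4.
Row 4: attacked by (1,2)→{2,5}; (2,4)→{2,4,6}; (3,6)→{5,6}; (6,5)→{3,5}. Safe: 1. Place at column 1.
Row 5: attacked by (1,2)→{2,6}; (2,4)→{1,4}; (3,6)→{4,6}; (4,1)→{1,2}; (6,5)→{4,5,6}. Safe: 3. Place at column 3.
Columns [2, 4, 6, 1, 3, 5], r−c [-1, -2, -3, 3, 2, 1], r+c [3, 6, 9, 5, 8, 11] are all distinct, so no two queens attack.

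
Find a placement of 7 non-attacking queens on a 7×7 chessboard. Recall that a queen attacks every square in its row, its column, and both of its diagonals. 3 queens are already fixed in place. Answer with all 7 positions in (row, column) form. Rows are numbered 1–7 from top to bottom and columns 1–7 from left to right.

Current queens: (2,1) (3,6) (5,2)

(1,3) (2,1) (3,6) (4,4) (5,2) (6,7) (7,5)

Row 1: attacked by (2,1)→{1,2}; (3,6)→{4,6}; (5,2)→{2,6}. Safe: 3, 5, 7. Place at column 3.
Row 4: attacked by (1,3)→{3,6}; (2,1)→{1,3}; (3,6)→{5,6,7}; (5,2)→{1,2,3}. Safe: 4. Place at column 4.
Row 6: attacked by (1,3)→{3}; (2,1)→{1,5}; (3,6)→{3,6}; (4,4)→{2,4,6}; (5,2)→{1,2,3}. Safe: 7. Place at column 7.
Row 7: attacked by (1,3)→{3}; (2,1)→{1,6}; (3,6)→{2,6}; (4,4)→{1,4,7}; (5,2)→{2,4}; (6,7)→{6,7}. Safe: 5. Place at column 5.
Columns [3, 1, 6, 4, 2, 7, 5], r−c [-2, 1, -3, 0, 3, -1, 2], r+c [4, 3, 9, 8, 7, 13, 12] are all distinct, so no two queens attack.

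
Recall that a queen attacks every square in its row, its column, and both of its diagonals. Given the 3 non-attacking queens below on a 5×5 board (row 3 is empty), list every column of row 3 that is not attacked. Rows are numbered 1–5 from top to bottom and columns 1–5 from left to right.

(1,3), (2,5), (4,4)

columns 2

(1,3) attacks row 3 at column 3 and diagonals 1, 5.
(2,5) attacks row 3 at column 5 and diagonals 4.
(4,4) attacks row 3 at column 4 and diagonals 3, 5.
Attacked columns: {1, 3, 4, 5}. Safe: {2}.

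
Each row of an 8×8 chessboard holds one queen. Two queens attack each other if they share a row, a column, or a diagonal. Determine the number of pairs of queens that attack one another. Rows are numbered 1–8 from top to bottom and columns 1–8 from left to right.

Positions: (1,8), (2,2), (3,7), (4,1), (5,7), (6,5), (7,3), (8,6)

2

Same column: (3,7)–(5,7) (column 7).
Same diagonal: (3,7)–(7,3) (|3−7| = |7−3| = 4).
Total attacking pairs: 2.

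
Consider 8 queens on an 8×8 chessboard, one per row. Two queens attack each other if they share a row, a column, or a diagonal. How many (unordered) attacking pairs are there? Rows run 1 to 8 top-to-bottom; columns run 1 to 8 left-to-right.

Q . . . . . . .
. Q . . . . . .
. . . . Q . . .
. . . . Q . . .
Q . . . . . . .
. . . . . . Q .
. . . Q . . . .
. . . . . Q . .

4

Same column: (1,1)–(5,1) (column 1); (3,5)–(4,5) (column 5).
Same diagonal: (1,1)–(2,2) (|1−2| = |1−2| = 1); (4,5)–(6,7) (|4−6| = |5−7| = 2).
Total attacking pairs: 4.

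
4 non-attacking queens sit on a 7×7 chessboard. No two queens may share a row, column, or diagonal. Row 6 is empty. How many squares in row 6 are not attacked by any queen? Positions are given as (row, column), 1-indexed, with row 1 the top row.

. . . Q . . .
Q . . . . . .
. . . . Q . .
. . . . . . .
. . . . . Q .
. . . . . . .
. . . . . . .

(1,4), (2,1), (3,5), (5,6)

(1,4) attacks row 6 at column 4.
(2,1) attacks row 6 at column 1 and diagonals 5.
(3,5) attacks row 6 at column 5 and diagonals 2.
(5,6) attacks row 6 at column 6 and diagonals 5, 7.
Attacked columns: {1, 2, 4, 5, 6, 7}. Safe: {3}.

1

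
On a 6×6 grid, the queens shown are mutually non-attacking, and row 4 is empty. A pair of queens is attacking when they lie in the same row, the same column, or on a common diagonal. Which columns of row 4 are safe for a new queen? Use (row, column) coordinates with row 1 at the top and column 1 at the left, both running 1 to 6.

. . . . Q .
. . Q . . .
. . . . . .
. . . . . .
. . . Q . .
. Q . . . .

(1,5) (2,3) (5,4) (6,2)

columns 6

(1,5) attacks row 4 at column 5 and diagonals 2.
(2,3) attacks row 4 at column 3 and diagonals 1, 5.
(5,4) attacks row 4 at column 4 and diagonals 3, 5.
(6,2) attacks row 4 at column 2 and diagonals 4.
Attacked columns: {1, 2, 3, 4, 5}. Safe: {6}.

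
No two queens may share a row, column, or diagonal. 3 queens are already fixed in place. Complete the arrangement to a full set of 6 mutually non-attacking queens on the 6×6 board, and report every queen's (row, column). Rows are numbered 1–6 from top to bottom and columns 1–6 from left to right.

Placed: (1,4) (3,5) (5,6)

(1,4) (2,1) (3,5) (4,2) (5,6) (6,3)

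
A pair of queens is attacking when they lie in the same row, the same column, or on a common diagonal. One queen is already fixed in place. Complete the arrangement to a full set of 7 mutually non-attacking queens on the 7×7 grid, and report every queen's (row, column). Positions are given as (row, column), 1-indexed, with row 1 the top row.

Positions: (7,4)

(1,5) (2,7) (3,2) (4,6) (5,3) (6,1) (7,4)

Row 1: attacked by (7,4)→{4}. Safe: 1, 2, 3, 5, 6, 7. Place at column 5.
Row 2: attacked by (1,5)→{4,5,6}; (7,4)→{4}. Safe: 1, 2, 3, 7. Place at column 7.
Row 3: attacked by (1,5)→{3,5,7}; (2,7)→{6,7}; (7,4)→{4}. Safe: 1, 2. Place at column 2.
Row 4: attacked by (1,5)→{2,5}; (2,7)→{5,7}; (3,2)→{1,2,3}; (7,4)→{1,4,7}. Safe: 6. Place at column 6.
Row 5: attacked by (1,5)→{1,5}; (2,7)→{4,7}; (3,2)→{2,4}; (4,6)→{5,6,7}; (7,4)→{2,4,6}. Safe: 3. Place at column 3.
Row 6: attacked by (1,5)→{5}; (2,7)→{3,7}; (3,2)→{2,5}; (4,6)→{4,6}; (5,3)→{2,3,4}; (7,4)→{3,4,5}. Safe: 1. Place at column 1.
Columns [5, 7, 2, 6, 3, 1, 4], r−c [-4, -5, 1, -2, 2, 5, 3], r+c [6, 9, 5, 10, 8, 7, 11] are all distinct, so no two queens attack.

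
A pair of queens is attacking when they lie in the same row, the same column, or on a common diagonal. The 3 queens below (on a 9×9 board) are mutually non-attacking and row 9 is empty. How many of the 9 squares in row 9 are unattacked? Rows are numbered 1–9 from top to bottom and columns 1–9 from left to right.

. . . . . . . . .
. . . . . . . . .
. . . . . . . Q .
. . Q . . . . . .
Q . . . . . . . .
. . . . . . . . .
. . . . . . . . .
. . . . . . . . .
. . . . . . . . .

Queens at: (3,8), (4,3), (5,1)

(3,8) attacks row 9 at column 8 and diagonals 2.
(4,3) attacks row 9 at column 3 and diagonals 8.
(5,1) attacks row 9 at column 1 and diagonals 5.
Attacked columns: {1, 2, 3, 5, 8}. Safe: {4, 6, 7, 9}.

4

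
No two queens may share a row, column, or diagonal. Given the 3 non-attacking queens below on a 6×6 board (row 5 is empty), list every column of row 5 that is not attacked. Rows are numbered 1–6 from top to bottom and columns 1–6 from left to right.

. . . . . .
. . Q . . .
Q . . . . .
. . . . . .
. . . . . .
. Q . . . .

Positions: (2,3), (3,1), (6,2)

(2,3) attacks row 5 at column 3 and diagonals 6.
(3,1) attacks row 5 at column 1 and diagonals 3.
(6,2) attacks row 5 at column 2 and diagonals 1, 3.
Attacked columns: {1, 2, 3, 6}. Safe: {4, 5}.

columns 4, 5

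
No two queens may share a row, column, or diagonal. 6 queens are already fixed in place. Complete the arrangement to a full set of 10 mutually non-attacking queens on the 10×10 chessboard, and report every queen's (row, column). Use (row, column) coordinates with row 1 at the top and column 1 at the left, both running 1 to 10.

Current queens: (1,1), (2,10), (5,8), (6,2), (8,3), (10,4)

(1,1) (2,10) (3,7) (4,5) (5,8) (6,2) (7,9) (8,3) (9,6) (10,4)

Row 3: attacked by (1,1)→{1,3}; (2,10)→{9,10}; (5,8)→{6,8,10}; (6,2)→{2,5}; (8,3)→{3,8}; (10,4)→{4}. Safe: 7. Place at column 7.
Row 4: attacked by (1,1)→{1,4}; (2,10)→{8,10}; (3,7)→{6,7,8}; (5,8)→{7,8,9}; (6,2)→{2,4}; (8,3)→{3,7}; (10,4)→{4,10}. Safe: 5. Place at column 5.
Row 7: attacked by (1,1)→{1,7}; (2,10)→{5,10}; (3,7)→{3,7}; (4,5)→{2,5,8}; (5,8)→{6,8,10}; (6,2)→{1,2,3}; (8,3)→{2,3,4}; (10,4)→{1,4,7}. Safe: 9. Place at column 9.
Row 9: attacked by (1,1)→{1,9}; (2,10)→{3,10}; (3,7)→{1,7}; (4,5)→{5,10}; (5,8)→{4,8}; (6,2)→{2,5}; (7,9)→{7,9}; (8,3)→{2,3,4}; (10,4)→{3,4,5}. Safe: 6. Place at column 6.
Columns [1, 10, 7, 5, 8, 2, 9, 3, 6, 4], r−c [0, -8, -4, -1, -3, 4, -2, 5, 3, 6], r+c [2, 12, 10, 9, 13, 8, 16, 11, 15, 14] are all distinct, so no two queens attack.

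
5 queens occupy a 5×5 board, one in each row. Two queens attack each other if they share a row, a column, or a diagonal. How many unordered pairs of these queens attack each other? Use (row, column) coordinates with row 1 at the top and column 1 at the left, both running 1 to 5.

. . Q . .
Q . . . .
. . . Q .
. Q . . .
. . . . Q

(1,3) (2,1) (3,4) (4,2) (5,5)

0

All columns are distinct and no two queens satisfy |Δrow| = |Δcol|, so no pair attacks.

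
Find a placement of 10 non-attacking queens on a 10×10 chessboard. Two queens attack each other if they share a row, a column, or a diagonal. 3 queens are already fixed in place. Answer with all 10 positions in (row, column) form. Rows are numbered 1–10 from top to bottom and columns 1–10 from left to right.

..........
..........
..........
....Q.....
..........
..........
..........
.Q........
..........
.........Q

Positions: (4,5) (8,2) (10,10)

(1,3) (2,6) (3,9) (4,5) (5,8) (6,1) (7,4) (8,2) (9,7) (10,10)

Row 1: attacked by (4,5)→{2,5,8}; (8,2)→{2,9}; (10,10)→{1,10}. Safe: 3, 4, 6, 7. Place at column 3.
Row 2: attacked by (1,3)→{2,3,4}; (4,5)→{3,5,7}; (8,2)→{2,8}; (10,10)→{2,10}. Safe: 1, 6, 9. Place at column 6.
Row 3: attacked by (1,3)→{1,3,5}; (2,6)→{5,6,7}; (4,5)→{4,5,6}; (8,2)→{2,7}; (10,10)→{3,10}. Safe: 8, 9. Place at column 9.
Row 5: attacked by (1,3)→{3,7}; (2,6)→{3,6,9}; (3,9)→{7,9}; (4,5)→{4,5,6}; (8,2)→{2,5}; (10,10)→{5,10}. Safe: 1, 8. Place at column 8.
Row 6: attacked by (1,3)→{3,8}; (2,6)→{2,6,10}; (3,9)→{6,9}; (4,5)→{3,5,7}; (5,8)→{7,8,9}; (8,2)→{2,4}; (10,10)→{6,10}. Safe: 1. Place at column 1.
Row 7: attacked by (1,3)→{3,9}; (2,6)→{1,6}; (3,9)→{5,9}; (4,5)→{2,5,8}; (5,8)→{6,8,10}; (6,1)→{1,2}; (8,2)→{1,2,3}; (10,10)→{7,10}. Safe: 4. Place at column 4.
Row 9: attacked by (1,3)→{3}; (2,6)→{6}; (3,9)→{3,9}; (4,5)→{5,10}; (5,8)→{4,8}; (6,1)→{1,4}; (7,4)→{2,4,6}; (8,2)→{1,2,3}; (10,10)→{9,10}. Safe: 7. Place at column 7.
Columns [3, 6, 9, 5, 8, 1, 4, 2, 7, 10], r−c [-2, -4, -6, -1, -3, 5, 3, 6, 2, 0], r+c [4, 8, 12, 9, 13, 7, 11, 10, 16, 20] are all distinct, so no two queens attack.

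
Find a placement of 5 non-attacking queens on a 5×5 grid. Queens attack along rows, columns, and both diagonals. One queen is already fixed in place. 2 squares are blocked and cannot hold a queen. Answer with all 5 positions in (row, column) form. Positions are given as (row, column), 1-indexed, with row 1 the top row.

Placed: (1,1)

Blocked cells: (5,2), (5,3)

(1,1) (2,3) (3,5) (4,2) (5,4)

Row 2: attacked by (1,1)→{1,2}. Safe: 3, 4, 5. Place at column 3.
Row 3: attacked by (1,1)→{1,3}; (2,3)→{2,3,4}. Safe: 5. Place at column 5.
Row 4: attacked by (1,1)→{1,4}; (2,3)→{1,3,5}; (3,5)→{4,5}. Safe: 2. Place at column 2.
Row 5: attacked by (1,1)→{1,5}; (2,3)→{3}; (3,5)→{3,5}; (4,2)→{1,2,3}. Blocked: 2,3. Safe: 4. Place at column 4.
Columns [1, 3, 5, 2, 4], r−c [0, -1, -2, 2, 1], r+c [2, 5, 8, 6, 9] are all distinct, so no two queens attack.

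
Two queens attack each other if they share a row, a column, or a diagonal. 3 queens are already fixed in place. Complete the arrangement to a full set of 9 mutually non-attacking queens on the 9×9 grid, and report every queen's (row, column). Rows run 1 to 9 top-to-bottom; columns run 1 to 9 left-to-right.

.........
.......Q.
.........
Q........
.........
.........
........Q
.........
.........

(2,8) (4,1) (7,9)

Row 1: attacked by (2,8)→{7,8,9}; (4,1)→{1,4}; (7,9)→{3,9}. Safe: 2, 5, 6. Place at column 5.
Row 3: attacked by (1,5)→{3,5,7}; (2,8)→{7,8,9}; (4,1)→{1,2}; (7,9)→{5,9}. Safe: 4, 6. Place at column 6.
Row 5: attacked by (1,5)→{1,5,9}; (2,8)→{5,8}; (3,6)→{4,6,8}; (4,1)→{1,2}; (7,9)→{7,9}. Safe: 3. Place at column 3.
Row 6: attacked by (1,5)→{5}; (2,8)→{4,8}; (3,6)→{3,6,9}; (4,1)→{1,3}; (5,3)→{2,3,4}; (7,9)→{8,9}. Safe: 7. Place at column 7.
Row 8: attacked by (1,5)→{5}; (2,8)→{2,8}; (3,6)→{1,6}; (4,1)→{1,5}; (5,3)→{3,6}; (6,7)→{5,7,9}; (7,9)→{8,9}. Safe: 4. Place at column 4.
Row 9: attacked by (1,5)→{5}; (2,8)→{1,8}; (3,6)→{6}; (4,1)→{1,6}; (5,3)→{3,7}; (6,7)→{4,7}; (7,9)→{7,9}; (8,4)→{3,4,5}. Safe: 2. Place at column 2.
Columns [5, 8, 6, 1, 3, 7, 9, 4, 2], r−c [-4, -6, -3, 3, 2, -1, -2, 4, 7], r+c [6, 10, 9, 5, 8, 13, 16, 12, 11] are all distinct, so no two queens attack.

(1,5) (2,8) (3,6) (4,1) (5,3) (6,7) (7,9) (8,4) (9,2)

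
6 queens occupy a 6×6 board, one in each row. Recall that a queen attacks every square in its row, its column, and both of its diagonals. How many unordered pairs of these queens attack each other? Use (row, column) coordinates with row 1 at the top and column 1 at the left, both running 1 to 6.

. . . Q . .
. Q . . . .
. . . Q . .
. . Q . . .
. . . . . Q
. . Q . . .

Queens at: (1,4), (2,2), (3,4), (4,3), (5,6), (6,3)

4

Same column: (1,4)–(3,4) (column 4); (4,3)–(6,3) (column 3).
Same diagonal: (3,4)–(4,3) (|3−4| = |4−3| = 1); (3,4)–(5,6) (|3−5| = |4−6| = 2).
Total attacking pairs: 4.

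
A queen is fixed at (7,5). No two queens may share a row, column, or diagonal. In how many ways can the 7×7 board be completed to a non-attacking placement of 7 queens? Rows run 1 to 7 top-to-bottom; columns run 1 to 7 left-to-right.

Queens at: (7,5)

6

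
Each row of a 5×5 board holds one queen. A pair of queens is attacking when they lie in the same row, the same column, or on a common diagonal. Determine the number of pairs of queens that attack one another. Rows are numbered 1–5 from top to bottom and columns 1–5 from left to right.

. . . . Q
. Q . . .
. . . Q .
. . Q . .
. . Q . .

2

Same column: (4,3)–(5,3) (column 3).
Same diagonal: (3,4)–(4,3) (|3−4| = |4−3| = 1).
Total attacking pairs: 2.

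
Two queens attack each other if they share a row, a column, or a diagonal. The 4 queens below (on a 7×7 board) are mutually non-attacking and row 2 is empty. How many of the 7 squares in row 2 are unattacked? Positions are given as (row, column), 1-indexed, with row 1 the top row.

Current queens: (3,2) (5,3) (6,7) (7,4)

1

(3,2) attacks row 2 at column 2 and diagonals 1, 3.
(5,3) attacks row 2 at column 3 and diagonals 6.
(6,7) attacks row 2 at column 7 and diagonals 3.
(7,4) attacks row 2 at column 4.
Attacked columns: {1, 2, 3, 4, 6, 7}. Safe: {5}.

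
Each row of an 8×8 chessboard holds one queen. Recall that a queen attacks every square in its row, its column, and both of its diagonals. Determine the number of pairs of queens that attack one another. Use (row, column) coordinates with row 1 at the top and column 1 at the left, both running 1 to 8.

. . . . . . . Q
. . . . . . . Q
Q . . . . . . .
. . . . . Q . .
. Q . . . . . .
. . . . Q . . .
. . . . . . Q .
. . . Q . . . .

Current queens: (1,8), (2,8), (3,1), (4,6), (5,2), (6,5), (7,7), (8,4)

Same column: (1,8)–(2,8) (column 8).
Same diagonal: (2,8)–(4,6) (|2−4| = |8−6| = 2).
Total attacking pairs: 2.

2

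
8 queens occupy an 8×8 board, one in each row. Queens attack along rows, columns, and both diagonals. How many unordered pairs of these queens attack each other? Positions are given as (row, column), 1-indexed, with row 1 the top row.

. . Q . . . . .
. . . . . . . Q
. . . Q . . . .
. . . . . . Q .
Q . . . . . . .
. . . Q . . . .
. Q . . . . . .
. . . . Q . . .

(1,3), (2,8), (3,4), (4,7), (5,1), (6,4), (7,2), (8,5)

2

Same column: (3,4)–(6,4) (column 4).
Same diagonal: (2,8)–(6,4) (|2−6| = |8−4| = 4).
Total attacking pairs: 2.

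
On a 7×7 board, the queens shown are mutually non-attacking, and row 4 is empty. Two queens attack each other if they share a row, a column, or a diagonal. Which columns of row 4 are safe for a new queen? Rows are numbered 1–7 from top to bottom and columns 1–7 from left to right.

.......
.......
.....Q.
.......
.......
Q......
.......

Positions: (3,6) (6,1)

(3,6) attacks row 4 at column 6 and diagonals 5, 7.
(6,1) attacks row 4 at column 1 and diagonals 3.
Attacked columns: {1, 3, 5, 6, 7}. Safe: {2, 4}.

columns 2, 4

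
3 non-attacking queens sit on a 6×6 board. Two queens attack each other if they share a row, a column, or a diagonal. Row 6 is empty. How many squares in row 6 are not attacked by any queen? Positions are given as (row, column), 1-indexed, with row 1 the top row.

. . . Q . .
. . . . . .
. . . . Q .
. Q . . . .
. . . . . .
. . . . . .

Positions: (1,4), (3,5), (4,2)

3

(1,4) attacks row 6 at column 4.
(3,5) attacks row 6 at column 5 and diagonals 2.
(4,2) attacks row 6 at column 2 and diagonals 4.
Attacked columns: {2, 4, 5}. Safe: {1, 3, 6}.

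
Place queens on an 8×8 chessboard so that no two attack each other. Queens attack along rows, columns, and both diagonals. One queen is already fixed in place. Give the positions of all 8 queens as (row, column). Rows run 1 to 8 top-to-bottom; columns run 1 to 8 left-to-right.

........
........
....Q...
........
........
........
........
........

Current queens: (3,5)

(1,8) (2,2) (3,5) (4,3) (5,1) (6,7) (7,4) (8,6)

Row 1: attacked by (3,5)→{3,5,7}. Safe: 1, 2, 4, 6, 8. Place at column 8.
Row 2: attacked by (1,8)→{7,8}; (3,5)→{4,5,6}. Safe: 1, 2, 3. Place at column 2.
Row 4: attacked by (1,8)→{5,8}; (2,2)→{2,4}; (3,5)→{4,5,6}. Safe: 1, 3, 7. Place at column 3.
Row 5: attacked by (1,8)→{4,8}; (2,2)→{2,5}; (3,5)→{3,5,7}; (4,3)→{2,3,4}. Safe: 1, 6. Place at column 1.
Row 6: attacked by (1,8)→{3,8}; (2,2)→{2,6}; (3,5)→{2,5,8}; (4,3)→{1,3,5}; (5,1)→{1,2}. Safe: 4, 7. Place at column 7.
Row 7: attacked by (1,8)→{2,8}; (2,2)→{2,7}; (3,5)→{1,5}; (4,3)→{3,6}; (5,1)→{1,3}; (6,7)→{6,7,8}. Safe: 4. Place at column 4.
Row 8: attacked by (1,8)→{1,8}; (2,2)→{2,8}; (3,5)→{5}; (4,3)→{3,7}; (5,1)→{1,4}; (6,7)→{5,7}; (7,4)→{3,4,5}. Safe: 6. Place at column 6.
Columns [8, 2, 5, 3, 1, 7, 4, 6], r−c [-7, 0, -2, 1, 4, -1, 3, 2], r+c [9, 4, 8, 7, 6, 13, 11, 14] are all distinct, so no two queens attack.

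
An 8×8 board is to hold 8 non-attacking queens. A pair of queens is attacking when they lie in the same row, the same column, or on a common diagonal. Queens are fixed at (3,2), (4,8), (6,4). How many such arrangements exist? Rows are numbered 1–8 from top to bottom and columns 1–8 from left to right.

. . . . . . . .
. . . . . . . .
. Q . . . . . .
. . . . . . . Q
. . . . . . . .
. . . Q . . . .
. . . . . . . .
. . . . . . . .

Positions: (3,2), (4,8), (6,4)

2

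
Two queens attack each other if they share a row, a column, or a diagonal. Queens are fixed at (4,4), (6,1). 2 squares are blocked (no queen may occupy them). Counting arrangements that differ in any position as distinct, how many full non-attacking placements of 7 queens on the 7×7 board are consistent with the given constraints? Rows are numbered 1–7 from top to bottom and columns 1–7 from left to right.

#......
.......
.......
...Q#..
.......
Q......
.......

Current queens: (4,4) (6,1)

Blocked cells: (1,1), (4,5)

2

Branch on row 1: col 2 → 0; col 3 → 1; col 5 → 1.
Sum: 0 + 1 + 1 = 2.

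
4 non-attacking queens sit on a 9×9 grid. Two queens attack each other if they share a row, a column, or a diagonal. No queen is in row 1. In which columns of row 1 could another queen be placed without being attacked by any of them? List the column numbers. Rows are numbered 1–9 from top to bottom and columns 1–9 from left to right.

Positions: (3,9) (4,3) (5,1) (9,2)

(3,9) attacks row 1 at column 9 and diagonals 7.
(4,3) attacks row 1 at column 3 and diagonals 6.
(5,1) attacks row 1 at column 1 and diagonals 5.
(9,2) attacks row 1 at column 2.
Attacked columns: {1, 2, 3, 5, 6, 7, 9}. Safe: {4, 8}.

columns 4, 8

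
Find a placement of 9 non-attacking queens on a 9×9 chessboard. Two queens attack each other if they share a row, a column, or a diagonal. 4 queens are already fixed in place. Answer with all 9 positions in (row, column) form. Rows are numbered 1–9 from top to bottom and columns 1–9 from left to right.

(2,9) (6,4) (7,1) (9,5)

(1,2) (2,9) (3,6) (4,3) (5,7) (6,4) (7,1) (8,8) (9,5)

Row 1: attacked by (2,9)→{8,9}; (6,4)→{4,9}; (7,1)→{1,7}; (9,5)→{5}. Safe: 2, 3, 6. Place at column 2.
Row 3: attacked by (1,2)→{2,4}; (2,9)→{8,9}; (6,4)→{1,4,7}; (7,1)→{1,5}; (9,5)→{5}. Safe: 3, 6. Place at column 6.
Row 4: attacked by (1,2)→{2,5}; (2,9)→{7,9}; (3,6)→{5,6,7}; (6,4)→{2,4,6}; (7,1)→{1,4}; (9,5)→{5}. Safe: 3, 8. Place at column 3.
Row 5: attacked by (1,2)→{2,6}; (2,9)→{6,9}; (3,6)→{4,6,8}; (4,3)→{2,3,4}; (6,4)→{3,4,5}; (7,1)→{1,3}; (9,5)→{1,5,9}. Safe: 7. Place at column 7.
Row 8: attacked by (1,2)→{2,9}; (2,9)→{3,9}; (3,6)→{1,6}; (4,3)→{3,7}; (5,7)→{4,7}; (6,4)→{2,4,6}; (7,1)→{1,2}; (9,5)→{4,5,6}. Safe: 8. Place at column 8.
Columns [2, 9, 6, 3, 7, 4, 1, 8, 5], r−c [-1, -7, -3, 1, -2, 2, 6, 0, 4], r+c [3, 11, 9, 7, 12, 10, 8, 16, 14] are all distinct, so no two queens attack.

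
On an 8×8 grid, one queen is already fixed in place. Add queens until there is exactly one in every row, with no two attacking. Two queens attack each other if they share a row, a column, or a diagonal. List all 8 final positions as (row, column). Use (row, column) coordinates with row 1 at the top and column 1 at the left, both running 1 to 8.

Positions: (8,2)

Row 1: attacked by (8,2)→{2}. Safe: 1, 3, 4, 5, 6, 7, 8. Place at column 4.
Row 2: attacked by (1,4)→{3,4,5}; (8,2)→{2,8}. Safe: 1, 6, 7. Place at column 1.
Row 3: attacked by (1,4)→{2,4,6}; (2,1)→{1,2}; (8,2)→{2,7}. Safe: 3, 5, 8. Place at column 5.
Row 4: attacked by (1,4)→{1,4,7}; (2,1)→{1,3}; (3,5)→{4,5,6}; (8,2)→{2,6}. Safe: 8. Place at column 8.
Row 5: attacked by (1,4)→{4,8}; (2,1)→{1,4}; (3,5)→{3,5,7}; (4,8)→{7,8}; (8,2)→{2,5}. Safe: 6. Place at column 6.
Row 6: attacked by (1,4)→{4}; (2,1)→{1,5}; (3,5)→{2,5,8}; (4,8)→{6,8}; (5,6)→{5,6,7}; (8,2)→{2,4}. Safe: 3. Place at column 3.
Row 7: attacked by (1,4)→{4}; (2,1)→{1,6}; (3,5)→{1,5}; (4,8)→{5,8}; (5,6)→{4,6,8}; (6,3)→{2,3,4}; (8,2)→{1,2,3}. Safe: 7. Place at column 7.
Columns [4, 1, 5, 8, 6, 3, 7, 2], r−c [-3, 1, -2, -4, -1, 3, 0, 6], r+c [5, 3, 8, 12, 11, 9, 14, 10] are all distinct, so no two queens attack.

(1,4) (2,1) (3,5) (4,8) (5,6) (6,3) (7,7) (8,2)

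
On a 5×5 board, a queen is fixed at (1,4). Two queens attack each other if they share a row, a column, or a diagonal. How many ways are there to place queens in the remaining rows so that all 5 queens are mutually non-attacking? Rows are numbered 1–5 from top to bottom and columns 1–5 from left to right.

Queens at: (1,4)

Branch on row 2: col 1 → 1; col 2 → 1.
Sum: 1 + 1 = 2.

2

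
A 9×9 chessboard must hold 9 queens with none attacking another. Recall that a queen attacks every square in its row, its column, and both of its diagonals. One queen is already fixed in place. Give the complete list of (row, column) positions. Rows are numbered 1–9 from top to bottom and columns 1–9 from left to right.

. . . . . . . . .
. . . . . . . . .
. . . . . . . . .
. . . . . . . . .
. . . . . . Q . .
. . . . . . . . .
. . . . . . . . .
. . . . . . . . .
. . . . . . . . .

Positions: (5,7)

(1,8) (2,3) (3,1) (4,4) (5,7) (6,9) (7,6) (8,2) (9,5)

Row 1: attacked by (5,7)→{3,7}. Safe: 1, 2, 4, 5, 6, 8, 9. Place at column 8.
Row 2: attacked by (1,8)→{7,8,9}; (5,7)→{4,7}. Safe: 1, 2, 3, 5, 6. Place at column 3.
Row 3: attacked by (1,8)→{6,8}; (2,3)→{2,3,4}; (5,7)→{5,7,9}. Safe: 1. Place at column 1.
Row 4: attacked by (1,8)→{5,8}; (2,3)→{1,3,5}; (3,1)→{1,2}; (5,7)→{6,7,8}. Safe: 4, 9. Place at column 4.
Row 6: attacked by (1,8)→{3,8}; (2,3)→{3,7}; (3,1)→{1,4}; (4,4)→{2,4,6}; (5,7)→{6,7,8}. Safe: 5, 9. Place at column 9.
Row 7: attacked by (1,8)→{2,8}; (2,3)→{3,8}; (3,1)→{1,5}; (4,4)→{1,4,7}; (5,7)→{5,7,9}; (6,9)→{8,9}. Safe: 6. Place at column 6.
Row 8: attacked by (1,8)→{1,8}; (2,3)→{3,9}; (3,1)→{1,6}; (4,4)→{4,8}; (5,7)→{4,7}; (6,9)→{7,9}; (7,6)→{5,6,7}. Safe: 2. Place at column 2.
Row 9: attacked by (1,8)→{8}; (2,3)→{3}; (3,1)→{1,7}; (4,4)→{4,9}; (5,7)→{3,7}; (6,9)→{6,9}; (7,6)→{4,6,8}; (8,2)→{1,2,3}. Safe: 5. Place at column 5.
Columns [8, 3, 1, 4, 7, 9, 6, 2, 5], r−c [-7, -1, 2, 0, -2, -3, 1, 6, 4], r+c [9, 5, 4, 8, 12, 15, 13, 10, 14] are all distinct, so no two queens attack.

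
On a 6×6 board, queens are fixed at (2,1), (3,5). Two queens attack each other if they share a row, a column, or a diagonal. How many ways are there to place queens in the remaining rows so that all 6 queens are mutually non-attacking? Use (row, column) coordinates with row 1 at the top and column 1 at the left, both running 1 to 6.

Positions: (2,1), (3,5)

1

Branch on row 1: col 4 → 1; col 6 → 0.
Sum: 1 + 0 = 1.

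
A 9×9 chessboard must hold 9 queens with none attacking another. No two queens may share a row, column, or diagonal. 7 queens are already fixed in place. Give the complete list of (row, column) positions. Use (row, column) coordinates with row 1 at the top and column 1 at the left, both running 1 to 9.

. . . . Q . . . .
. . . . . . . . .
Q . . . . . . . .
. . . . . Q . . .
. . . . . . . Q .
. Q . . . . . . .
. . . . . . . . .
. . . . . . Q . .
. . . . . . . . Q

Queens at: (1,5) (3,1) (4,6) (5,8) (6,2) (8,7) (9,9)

(1,5) (2,3) (3,1) (4,6) (5,8) (6,2) (7,4) (8,7) (9,9)

Row 2: attacked by (1,5)→{4,5,6}; (3,1)→{1,2}; (4,6)→{4,6,8}; (5,8)→{5,8}; (6,2)→{2,6}; (8,7)→{1,7}; (9,9)→{2,9}. Safe: 3. Place at column 3.
Row 7: attacked by (1,5)→{5}; (2,3)→{3,8}; (3,1)→{1,5}; (4,6)→{3,6,9}; (5,8)→{6,8}; (6,2)→{1,2,3}; (8,7)→{6,7,8}; (9,9)→{7,9}. Safe: 4. Place at column 4.
Columns [5, 3, 1, 6, 8, 2, 4, 7, 9], r−c [-4, -1, 2, -2, -3, 4, 3, 1, 0], r+c [6, 5, 4, 10, 13, 8, 11, 15, 18] are all distinct, so no two queens attack.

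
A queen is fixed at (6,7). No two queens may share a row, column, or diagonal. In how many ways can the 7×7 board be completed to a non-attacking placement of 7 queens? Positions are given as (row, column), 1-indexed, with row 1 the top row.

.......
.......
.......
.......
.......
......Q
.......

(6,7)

Branch on row 1: col 1 → 1; col 3 → 2; col 4 → 2; col 5 → 1; col 6 → 1.
Sum: 1 + 2 + 2 + 1 + 1 = 7.

7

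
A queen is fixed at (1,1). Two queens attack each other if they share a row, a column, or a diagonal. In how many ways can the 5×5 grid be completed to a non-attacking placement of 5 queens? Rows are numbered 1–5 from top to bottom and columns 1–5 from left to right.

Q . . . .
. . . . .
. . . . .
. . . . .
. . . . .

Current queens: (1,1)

Branch on row 2: col 3 → 1; col 4 → 1; col 5 → 0.
Sum: 1 + 1 + 0 = 2.

2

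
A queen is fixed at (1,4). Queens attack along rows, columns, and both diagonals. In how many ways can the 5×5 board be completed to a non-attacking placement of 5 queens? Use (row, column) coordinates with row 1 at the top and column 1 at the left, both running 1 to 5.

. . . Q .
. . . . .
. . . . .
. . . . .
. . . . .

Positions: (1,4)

Branch on row 2: col 1 → 1; col 2 → 1.
Sum: 1 + 1 = 2.

2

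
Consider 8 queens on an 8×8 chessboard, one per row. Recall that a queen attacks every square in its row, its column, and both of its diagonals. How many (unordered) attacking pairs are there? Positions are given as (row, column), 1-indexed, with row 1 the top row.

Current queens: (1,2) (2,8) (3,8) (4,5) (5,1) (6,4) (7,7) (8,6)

Same column: (2,8)–(3,8) (column 8).
Same diagonal: (1,2)–(4,5) (|1−4| = |2−5| = 3); (2,8)–(6,4) (|2−6| = |8−4| = 4); (6,4)–(8,6) (|6−8| = |4−6| = 2); (7,7)–(8,6) (|7−8| = |7−6| = 1).
Total attacking pairs: 5.

5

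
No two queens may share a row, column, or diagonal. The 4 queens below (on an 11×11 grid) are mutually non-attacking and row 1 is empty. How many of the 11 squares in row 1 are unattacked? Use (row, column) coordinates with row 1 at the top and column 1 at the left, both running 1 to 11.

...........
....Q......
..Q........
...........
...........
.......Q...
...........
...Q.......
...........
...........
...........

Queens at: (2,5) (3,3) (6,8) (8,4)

(2,5) attacks row 1 at column 5 and diagonals 4, 6.
(3,3) attacks row 1 at column 3 and diagonals 1, 5.
(6,8) attacks row 1 at column 8 and diagonals 3.
(8,4) attacks row 1 at column 4 and diagonals 11.
Attacked columns: {1, 3, 4, 5, 6, 8, 11}. Safe: {2, 7, 9, 10}.

4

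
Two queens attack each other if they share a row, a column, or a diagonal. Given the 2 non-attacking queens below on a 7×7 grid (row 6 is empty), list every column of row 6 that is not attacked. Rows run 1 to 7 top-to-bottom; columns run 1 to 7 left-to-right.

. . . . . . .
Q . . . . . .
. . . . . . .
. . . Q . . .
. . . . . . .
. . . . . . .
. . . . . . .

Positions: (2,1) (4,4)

columns 3, 7

(2,1) attacks row 6 at column 1 and diagonals 5.
(4,4) attacks row 6 at column 4 and diagonals 2, 6.
Attacked columns: {1, 2, 4, 5, 6}. Safe: {3, 7}.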